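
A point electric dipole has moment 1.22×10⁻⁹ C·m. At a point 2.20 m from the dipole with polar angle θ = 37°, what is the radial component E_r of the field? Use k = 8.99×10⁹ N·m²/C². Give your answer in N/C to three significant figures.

For a dipole, E_r = (2kp cosθ)/r³.
kp/r³ = (8.99×10⁹)(1.22×10⁻⁹)/(2.20)³ = 1.030 N/C.
E_r = 2·1.030·cos37° = 1.645 N/C.

E_r ≈ 1.65 N/C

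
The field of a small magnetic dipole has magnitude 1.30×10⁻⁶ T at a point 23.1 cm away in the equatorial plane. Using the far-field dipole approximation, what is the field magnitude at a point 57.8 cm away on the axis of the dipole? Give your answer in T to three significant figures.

Dipole fields scale as 1/r³ in the far field.
The axial field is twice the equatorial field at the same r, so the geometry factor is 2/1.
B₂ = B₁ · (2/1) · (r₁/r₂)³ = 1.30×10⁻⁶ · 2 · (23.1/57.8)³.
(r₁/r₂)³ = (0.3997)³ = 0.06383.
B₂ ≈ 1.660×10⁻⁷ T.

B ≈ 1.66×10⁻⁷ T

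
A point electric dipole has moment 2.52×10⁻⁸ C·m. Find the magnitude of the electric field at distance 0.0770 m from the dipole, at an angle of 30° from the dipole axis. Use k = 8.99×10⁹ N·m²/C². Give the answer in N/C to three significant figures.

E ≈ 8.95×10⁵ N/C

At angle θ the dipole field magnitude is E = (kp/r³)·√(1 + 3cos²θ).
kp/r³ = (8.99×10⁹)(2.52×10⁻⁸) / (0.0770)³ = 4.962×10⁵ N/C.
√(1 + 3cos²30°) = √(1 + 3·0.7500) = √3.2500 ≈ 1.8028.
E ≈ 4.962×10⁵ × 1.803 = 8.946×10⁵ N/C.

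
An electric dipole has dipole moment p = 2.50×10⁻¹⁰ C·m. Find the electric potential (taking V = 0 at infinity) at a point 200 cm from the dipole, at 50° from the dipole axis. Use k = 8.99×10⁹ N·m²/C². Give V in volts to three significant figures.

The dipole potential is V = kp cosθ / r².
V = (8.99×10⁹)(2.50×10⁻¹⁰)·cos50° / (2.00)² = 0.3612 V.

V ≈ 0.361 V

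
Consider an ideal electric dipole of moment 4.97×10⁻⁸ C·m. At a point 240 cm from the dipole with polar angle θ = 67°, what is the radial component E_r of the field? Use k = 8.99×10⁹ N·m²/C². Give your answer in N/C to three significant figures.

E_r ≈ 25.3 N/C

For a dipole, E_r = (2kp cosθ)/r³.
kp/r³ = (8.99×10⁹)(4.97×10⁻⁸)/(2.40)³ = 32.32 N/C.
E_r = 2·32.32·cos67° = 25.26 N/C.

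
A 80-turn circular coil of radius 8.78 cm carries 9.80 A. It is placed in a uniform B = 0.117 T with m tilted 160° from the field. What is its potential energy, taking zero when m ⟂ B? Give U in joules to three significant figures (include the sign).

U ≈ 2.09 J

m = NIA = NIπa² = 80·(9.80)·π·(0.0878)² = 18.99 A·m².
U = −m·B = −mB cosθ.
U = −(18.99)(0.117)·cos160° = 2.088 J.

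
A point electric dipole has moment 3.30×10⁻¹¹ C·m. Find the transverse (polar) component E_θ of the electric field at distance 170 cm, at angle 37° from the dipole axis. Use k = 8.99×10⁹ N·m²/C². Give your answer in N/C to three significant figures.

For a dipole, E_θ = (kp sinθ)/r³.
kp/r³ = (8.99×10⁹)(3.30×10⁻¹¹)/(1.70)³ = 0.06038 N/C.
E_θ = 0.06038·sin37° = 0.03634 N/C.

E_θ ≈ 0.0363 N/C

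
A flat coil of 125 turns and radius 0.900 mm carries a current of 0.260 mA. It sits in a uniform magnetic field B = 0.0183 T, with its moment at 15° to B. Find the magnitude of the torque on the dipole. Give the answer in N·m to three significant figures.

m = NIA = NIπa² = 125·(2.60×10⁻⁴)·π·(9.00×10⁻⁴)² = 8.27×10⁻⁸ A·m².
Torque on a magnetic dipole: τ = mB sinθ.
τ = (8.27×10⁻⁸)(0.0183)·sin15° = 3.917×10⁻¹⁰ N·m.

τ ≈ 3.92×10⁻¹⁰ N·m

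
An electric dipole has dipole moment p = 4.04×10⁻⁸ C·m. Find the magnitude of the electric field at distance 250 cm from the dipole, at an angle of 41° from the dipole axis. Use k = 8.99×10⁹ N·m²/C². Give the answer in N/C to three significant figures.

At angle θ the dipole field magnitude is E = (kp/r³)·√(1 + 3cos²θ).
kp/r³ = (8.99×10⁹)(4.04×10⁻⁸) / (2.50)³ = 23.24 N/C.
√(1 + 3cos²41°) = √(1 + 3·0.5696) = √2.7088 ≈ 1.6458.
E ≈ 23.24 × 1.646 = 38.26 N/C.

E ≈ 38.3 N/C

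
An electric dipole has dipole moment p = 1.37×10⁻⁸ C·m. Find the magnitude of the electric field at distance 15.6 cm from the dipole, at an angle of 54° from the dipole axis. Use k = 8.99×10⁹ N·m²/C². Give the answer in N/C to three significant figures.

At angle θ the dipole field magnitude is E = (kp/r³)·√(1 + 3cos²θ).
kp/r³ = (8.99×10⁹)(1.37×10⁻⁸) / (0.156)³ = 3.244×10⁴ N/C.
√(1 + 3cos²54°) = √(1 + 3·0.3455) = √2.0365 ≈ 1.4271.
E ≈ 3.244×10⁴ × 1.427 = 4.630×10⁴ N/C.

E ≈ 4.63×10⁴ N/C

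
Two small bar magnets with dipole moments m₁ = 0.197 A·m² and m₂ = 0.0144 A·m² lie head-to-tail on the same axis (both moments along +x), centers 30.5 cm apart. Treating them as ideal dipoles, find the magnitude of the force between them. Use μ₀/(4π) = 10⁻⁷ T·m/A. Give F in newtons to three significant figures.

F ≈ 1.97×10⁻⁷ N

On-axis B of dipole 1: B = (μ₀/4π)·2m₁/r³. Force on dipole 2: F = m₂·dB/dr.
dB/dr = −(μ₀/4π)·6m₁/r⁴, so |F| = (μ₀/4π)·6m₁m₂/r⁴.
F = 6(10⁻⁷)(0.197)(0.0144)/(0.305)⁴ = 1.967×10⁻⁷ N.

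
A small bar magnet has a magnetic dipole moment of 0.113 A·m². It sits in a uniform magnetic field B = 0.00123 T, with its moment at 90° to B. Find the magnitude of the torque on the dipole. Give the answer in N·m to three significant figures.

Torque on a magnetic dipole: τ = mB sinθ.
τ = (0.113)(0.00123)·sin90° = 1.390×10⁻⁴ N·m.

τ ≈ 1.39×10⁻⁴ N·m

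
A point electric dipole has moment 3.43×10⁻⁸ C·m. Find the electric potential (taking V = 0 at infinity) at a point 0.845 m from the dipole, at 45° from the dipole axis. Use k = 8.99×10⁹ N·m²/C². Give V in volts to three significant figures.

The dipole potential is V = kp cosθ / r².
V = (8.99×10⁹)(3.43×10⁻⁸)·cos45° / (0.845)² = 305.4 V.

V ≈ 305 V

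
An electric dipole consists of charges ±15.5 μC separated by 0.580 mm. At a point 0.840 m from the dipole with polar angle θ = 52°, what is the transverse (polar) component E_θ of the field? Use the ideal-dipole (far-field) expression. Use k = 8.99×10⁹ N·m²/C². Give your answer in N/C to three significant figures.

E_θ ≈ 107 N/C

Dipole moment p = qd = (1.55×10⁻⁵ C)(5.80×10⁻⁴ m) = 8.99×10⁻⁹ C·m.
For a dipole, E_θ = (kp sinθ)/r³.
kp/r³ = (8.99×10⁹)(8.99×10⁻⁹)/(0.840)³ = 136.4 N/C.
E_θ = 136.4·sin52° = 107.5 N/C.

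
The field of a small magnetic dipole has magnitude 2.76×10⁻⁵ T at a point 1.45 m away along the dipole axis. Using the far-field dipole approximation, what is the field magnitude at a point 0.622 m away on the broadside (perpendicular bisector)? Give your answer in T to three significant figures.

B ≈ 1.75×10⁻⁴ T

Dipole fields scale as 1/r³ in the far field.
The axial field is twice the equatorial field at the same r, so the geometry factor is 1/2.
B₂ = B₁ · (1/2) · (r₁/r₂)³ = 2.76×10⁻⁵ · 0.5 · (1.45/0.622)³.
(r₁/r₂)³ = (2.331)³ = 12.67.
B₂ ≈ 1.748×10⁻⁴ T.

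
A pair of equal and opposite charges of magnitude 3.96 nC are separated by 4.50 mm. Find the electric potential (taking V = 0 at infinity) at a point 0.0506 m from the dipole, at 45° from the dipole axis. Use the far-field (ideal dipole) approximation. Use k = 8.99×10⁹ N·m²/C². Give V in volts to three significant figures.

Dipole moment p = qd = (3.96×10⁻⁹ C)(0.00450 m) = 1.782×10⁻¹¹ C·m.
The dipole potential is V = kp cosθ / r².
V = (8.99×10⁹)(1.782×10⁻¹¹)·cos45° / (0.0506)² = 44.24 V.

V ≈ 44.2 V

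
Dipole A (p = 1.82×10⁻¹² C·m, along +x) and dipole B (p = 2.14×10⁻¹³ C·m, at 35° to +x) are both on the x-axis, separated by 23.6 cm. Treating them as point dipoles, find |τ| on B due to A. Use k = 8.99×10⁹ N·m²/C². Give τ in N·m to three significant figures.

The second dipole sits on the axis of the first, so the field there is axial: E₁ = 2kp₁/r³ along +x.
E₁ = 2(8.99×10⁹)(1.82×10⁻¹²)/(0.236)³ = 2.490 N/C.
Torque on the second dipole: τ = p₂ E₁ sinθ.
τ = (2.14×10⁻¹³)(2.490)·sin35° = 3.056×10⁻¹³ N·m.

τ ≈ 3.06×10⁻¹³ N·m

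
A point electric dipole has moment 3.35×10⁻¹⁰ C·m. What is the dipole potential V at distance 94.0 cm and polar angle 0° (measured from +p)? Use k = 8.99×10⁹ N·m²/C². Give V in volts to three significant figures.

V ≈ 3.41 V

The dipole potential is V = kp cosθ / r².
V = (8.99×10⁹)(3.35×10⁻¹⁰)·cos0° / (0.940)² = 3.408 V.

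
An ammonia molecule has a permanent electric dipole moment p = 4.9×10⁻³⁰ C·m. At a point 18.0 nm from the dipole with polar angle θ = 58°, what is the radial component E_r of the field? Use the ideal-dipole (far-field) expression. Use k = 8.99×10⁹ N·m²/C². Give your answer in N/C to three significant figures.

For a dipole, E_r = (2kp cosθ)/r³.
kp/r³ = (8.99×10⁹)(4.90×10⁻³⁰)/(1.80×10⁻⁸)³ = 7553 N/C.
E_r = 2·7553·cos58° = 8005 N/C.

E_r ≈ 8010 N/C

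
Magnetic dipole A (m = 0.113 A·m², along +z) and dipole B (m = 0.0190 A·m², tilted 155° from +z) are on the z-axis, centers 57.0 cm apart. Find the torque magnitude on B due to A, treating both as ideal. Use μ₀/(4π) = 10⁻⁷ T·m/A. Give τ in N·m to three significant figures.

Dipole B is on the axis of dipole A, so B₁ there is axial: B₁ = (μ₀/4π)·2m₁/r³ along +z.
B₁ = 2(10⁻⁷)(0.113)/(0.570)³ = 1.220×10⁻⁷ T.
τ = m₂ B₁ sinθ.
τ = (0.0190)(1.220×10⁻⁷)·sin155° = 9.799×10⁻¹⁰ N·m.

τ ≈ 9.80×10⁻¹⁰ N·m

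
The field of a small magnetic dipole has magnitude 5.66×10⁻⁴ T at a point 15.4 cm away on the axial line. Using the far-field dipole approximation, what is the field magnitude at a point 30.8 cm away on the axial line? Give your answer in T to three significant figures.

B ≈ 7.08×10⁻⁵ T

Dipole fields scale as 1/r³ in the far field; the geometry is the same at both points.
B₂ = B₁ · (r₁/r₂)³ = 5.66×10⁻⁴ · (15.4/30.8)³.
(r₁/r₂)³ = (0.5)³ = 0.125.
B₂ ≈ 7.075×10⁻⁵ T.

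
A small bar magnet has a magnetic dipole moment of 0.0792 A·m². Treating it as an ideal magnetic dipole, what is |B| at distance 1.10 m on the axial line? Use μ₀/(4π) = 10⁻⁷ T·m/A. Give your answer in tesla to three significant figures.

On axis B = (μ₀/4π)·2m/r³.
B = 2·(10⁻⁷)·(0.0792) / (1.10)³ = 1.190×10⁻⁸ T.

B ≈ 1.19×10⁻⁸ T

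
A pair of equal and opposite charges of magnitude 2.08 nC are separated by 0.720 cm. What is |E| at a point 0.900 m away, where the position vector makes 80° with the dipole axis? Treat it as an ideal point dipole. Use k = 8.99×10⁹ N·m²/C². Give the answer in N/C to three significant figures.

E ≈ 0.193 N/C

Dipole moment p = qd = (2.08×10⁻⁹ C)(0.00720 m) = 1.498×10⁻¹¹ C·m.
At angle θ the dipole field magnitude is E = (kp/r³)·√(1 + 3cos²θ).
kp/r³ = (8.99×10⁹)(1.498×10⁻¹¹) / (0.900)³ = 0.1847 N/C.
√(1 + 3cos²80°) = √(1 + 3·0.0302) = √1.0905 ≈ 1.0443.
E ≈ 0.1847 × 1.044 = 0.1929 N/C.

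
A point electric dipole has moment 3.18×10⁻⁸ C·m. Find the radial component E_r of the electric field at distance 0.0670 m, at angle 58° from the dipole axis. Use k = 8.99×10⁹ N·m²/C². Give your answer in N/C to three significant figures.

For a dipole, E_r = (2kp cosθ)/r³.
kp/r³ = (8.99×10⁹)(3.18×10⁻⁸)/(0.0670)³ = 9.505×10⁵ N/C.
E_r = 2·9.505×10⁵·cos58° = 1.007×10⁶ N/C.

E_r ≈ 1.01×10⁶ N/C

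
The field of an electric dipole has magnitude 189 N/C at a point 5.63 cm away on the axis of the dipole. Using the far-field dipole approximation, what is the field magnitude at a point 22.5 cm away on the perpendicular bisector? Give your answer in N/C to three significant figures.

Dipole fields scale as 1/r³ in the far field.
The axial field is twice the equatorial field at the same r, so the geometry factor is 1/2.
E₂ = E₁ · (1/2) · (r₁/r₂)³ = 189 · 0.5 · (5.63/22.5)³.
(r₁/r₂)³ = (0.2502)³ = 0.01567.
E₂ ≈ 1.481 N/C.

E ≈ 1.48 N/C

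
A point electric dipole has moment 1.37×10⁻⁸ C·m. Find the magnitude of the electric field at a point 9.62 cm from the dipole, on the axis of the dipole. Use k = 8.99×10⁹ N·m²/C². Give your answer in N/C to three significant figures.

E ≈ 2.77×10⁵ N/C

On the dipole axis E = 2kp/r³.
E = 2·(8.99×10⁹)(1.37×10⁻⁸) / (0.0962)³ = 2.767×10⁵ N/C.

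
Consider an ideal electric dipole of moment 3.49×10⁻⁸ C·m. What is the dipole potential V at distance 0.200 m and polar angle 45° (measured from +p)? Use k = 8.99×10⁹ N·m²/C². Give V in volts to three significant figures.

V ≈ 5550 V

The dipole potential is V = kp cosθ / r².
V = (8.99×10⁹)(3.49×10⁻⁸)·cos45° / (0.200)² = 5546 V.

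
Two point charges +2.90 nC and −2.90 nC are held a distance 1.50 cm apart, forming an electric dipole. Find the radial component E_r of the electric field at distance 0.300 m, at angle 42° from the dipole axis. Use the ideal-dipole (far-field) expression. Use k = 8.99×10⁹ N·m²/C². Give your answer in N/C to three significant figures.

E_r ≈ 21.5 N/C

Dipole moment p = qd = (2.90×10⁻⁹ C)(0.0150 m) = 4.35×10⁻¹¹ C·m.
For a dipole, E_r = (2kp cosθ)/r³.
kp/r³ = (8.99×10⁹)(4.35×10⁻¹¹)/(0.300)³ = 14.48 N/C.
E_r = 2·14.48·cos42° = 21.53 N/C.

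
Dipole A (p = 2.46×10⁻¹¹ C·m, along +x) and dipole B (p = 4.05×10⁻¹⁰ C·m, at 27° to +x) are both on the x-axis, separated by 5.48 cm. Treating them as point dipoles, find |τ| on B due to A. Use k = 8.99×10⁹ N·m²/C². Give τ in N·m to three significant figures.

The second dipole sits on the axis of the first, so the field there is axial: E₁ = 2kp₁/r³ along +x.
E₁ = 2(8.99×10⁹)(2.46×10⁻¹¹)/(0.0548)³ = 2688 N/C.
Torque on the second dipole: τ = p₂ E₁ sinθ.
τ = (4.05×10⁻¹⁰)(2688)·sin27° = 4.942×10⁻⁷ N·m.

τ ≈ 4.94×10⁻⁷ N·m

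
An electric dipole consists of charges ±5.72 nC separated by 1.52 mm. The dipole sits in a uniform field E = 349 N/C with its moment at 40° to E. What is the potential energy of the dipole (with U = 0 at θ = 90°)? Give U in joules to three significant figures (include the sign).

U ≈ -2.32×10⁻⁹ J

Dipole moment p = qd = (5.72×10⁻⁹ C)(0.00152 m) = 8.694×10⁻¹² C·m.
U = −p·E = −pE cosθ.
U = −(8.694×10⁻¹²)(349)·cos40° = -2.324×10⁻⁹ J.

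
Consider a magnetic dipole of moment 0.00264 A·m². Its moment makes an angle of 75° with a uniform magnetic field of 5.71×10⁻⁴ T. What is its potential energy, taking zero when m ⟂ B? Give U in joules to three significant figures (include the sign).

U ≈ -3.90×10⁻⁷ J

U = −m·B = −mB cosθ.
U = −(0.00264)(5.71×10⁻⁴)·cos75° = -3.902×10⁻⁷ J.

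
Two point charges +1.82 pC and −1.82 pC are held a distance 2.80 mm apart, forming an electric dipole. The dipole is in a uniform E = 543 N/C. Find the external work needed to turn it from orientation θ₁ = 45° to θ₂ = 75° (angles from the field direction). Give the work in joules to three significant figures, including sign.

W ≈ 1.24×10⁻¹² J

Dipole moment p = qd = (1.82×10⁻¹² C)(0.00280 m) = 5.096×10⁻¹⁵ C·m.
W_ext = ΔU = U(θ₂) − U(θ₁) = −pE cosθ₂ − (−pE cosθ₁) = pE(cosθ₁ − cosθ₂).
W = (5.096×10⁻¹⁵)(543)·(cos45° − cos75°) = (2.767×10⁻¹²)·(+0.4483) = 1.240×10⁻¹² J.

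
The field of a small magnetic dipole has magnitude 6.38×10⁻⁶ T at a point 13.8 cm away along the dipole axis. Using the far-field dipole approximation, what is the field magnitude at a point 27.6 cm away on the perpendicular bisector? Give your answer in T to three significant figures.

B ≈ 3.99×10⁻⁷ T

Dipole fields scale as 1/r³ in the far field.
The axial field is twice the equatorial field at the same r, so the geometry factor is 1/2.
B₂ = B₁ · (1/2) · (r₁/r₂)³ = 6.38×10⁻⁶ · 0.5 · (13.8/27.6)³.
(r₁/r₂)³ = (0.5)³ = 0.125.
B₂ ≈ 3.988×10⁻⁷ T.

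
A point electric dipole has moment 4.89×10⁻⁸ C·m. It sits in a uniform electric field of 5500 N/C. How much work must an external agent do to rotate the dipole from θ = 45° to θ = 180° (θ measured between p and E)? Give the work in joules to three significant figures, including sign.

W_ext = ΔU = U(θ₂) − U(θ₁) = −pE cosθ₂ − (−pE cosθ₁) = pE(cosθ₁ − cosθ₂).
W = (4.89×10⁻⁸)(5500)·(cos45° − cos180°) = (2.690×10⁻⁴)·(+1.7071) = 4.591×10⁻⁴ J.

W ≈ 4.59×10⁻⁴ J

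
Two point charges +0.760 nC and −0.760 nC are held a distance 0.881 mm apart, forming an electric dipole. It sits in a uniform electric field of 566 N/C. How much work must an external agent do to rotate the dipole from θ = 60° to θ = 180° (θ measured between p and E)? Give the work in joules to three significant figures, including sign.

Dipole moment p = qd = (7.60×10⁻¹⁰ C)(8.81×10⁻⁴ m) = 6.696×10⁻¹³ C·m.
W_ext = ΔU = U(θ₂) − U(θ₁) = −pE cosθ₂ − (−pE cosθ₁) = pE(cosθ₁ − cosθ₂).
W = (6.696×10⁻¹³)(566)·(cos60° − cos180°) = (3.790×10⁻¹⁰)·(+1.5000) = 5.685×10⁻¹⁰ J.

W ≈ 5.68×10⁻¹⁰ J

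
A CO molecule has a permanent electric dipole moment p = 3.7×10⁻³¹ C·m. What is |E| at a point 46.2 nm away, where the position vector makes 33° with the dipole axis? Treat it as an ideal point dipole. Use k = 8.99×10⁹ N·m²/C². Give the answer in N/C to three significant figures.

At angle θ the dipole field magnitude is E = (kp/r³)·√(1 + 3cos²θ).
kp/r³ = (8.99×10⁹)(3.70×10⁻³¹) / (4.62×10⁻⁸)³ = 33.73 N/C.
√(1 + 3cos²33°) = √(1 + 3·0.7034) = √3.1101 ≈ 1.7635.
E ≈ 33.73 × 1.764 = 59.49 N/C.

E ≈ 59.5 N/C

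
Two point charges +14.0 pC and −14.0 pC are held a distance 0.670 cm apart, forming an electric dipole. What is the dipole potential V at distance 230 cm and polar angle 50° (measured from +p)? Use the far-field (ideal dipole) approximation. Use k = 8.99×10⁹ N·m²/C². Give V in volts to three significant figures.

V ≈ 1.02×10⁻⁴ V

Dipole moment p = qd = (1.40×10⁻¹¹ C)(0.00670 m) = 9.38×10⁻¹⁴ C·m.
The dipole potential is V = kp cosθ / r².
V = (8.99×10⁹)(9.38×10⁻¹⁴)·cos50° / (2.30)² = 1.025×10⁻⁴ V.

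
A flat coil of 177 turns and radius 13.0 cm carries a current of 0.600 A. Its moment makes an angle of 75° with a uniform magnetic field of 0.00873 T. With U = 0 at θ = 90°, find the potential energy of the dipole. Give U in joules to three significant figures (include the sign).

m = NIA = NIπa² = 177·(0.600)·π·(0.130)² = 5.638 A·m².
U = −m·B = −mB cosθ.
U = −(5.638)(0.00873)·cos75° = -0.01274 J.

U ≈ -0.0127 J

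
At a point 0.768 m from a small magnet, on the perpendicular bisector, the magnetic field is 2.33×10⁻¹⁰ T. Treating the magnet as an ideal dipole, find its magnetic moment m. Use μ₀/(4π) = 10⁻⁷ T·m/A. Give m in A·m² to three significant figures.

m ≈ 0.00106 A·m²

In the equatorial plane B = (μ₀/4π)·m/r³, so m = Br³·4π/(μ₀).
m = (2.33×10⁻¹⁰)·(0.768)³ / (10⁻⁷) = 0.001055 A·m².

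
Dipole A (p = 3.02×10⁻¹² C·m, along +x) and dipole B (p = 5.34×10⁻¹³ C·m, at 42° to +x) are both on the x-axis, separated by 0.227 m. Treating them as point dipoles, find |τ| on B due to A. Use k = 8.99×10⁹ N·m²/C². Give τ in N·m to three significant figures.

τ ≈ 1.66×10⁻¹² N·m

The second dipole sits on the axis of the first, so the field there is axial: E₁ = 2kp₁/r³ along +x.
E₁ = 2(8.99×10⁹)(3.02×10⁻¹²)/(0.227)³ = 4.642 N/C.
Torque on the second dipole: τ = p₂ E₁ sinθ.
τ = (5.34×10⁻¹³)(4.642)·sin42° = 1.659×10⁻¹² N·m.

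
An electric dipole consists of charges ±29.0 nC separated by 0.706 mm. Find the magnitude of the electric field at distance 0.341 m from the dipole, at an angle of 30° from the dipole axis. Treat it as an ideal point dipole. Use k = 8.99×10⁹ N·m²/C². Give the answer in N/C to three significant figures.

Dipole moment p = qd = (2.90×10⁻⁸ C)(7.06×10⁻⁴ m) = 2.047×10⁻¹¹ C·m.
At angle θ the dipole field magnitude is E = (kp/r³)·√(1 + 3cos²θ).
kp/r³ = (8.99×10⁹)(2.047×10⁻¹¹) / (0.341)³ = 4.641 N/C.
√(1 + 3cos²30°) = √(1 + 3·0.7500) = √3.2500 ≈ 1.8028.
E ≈ 4.641 × 1.803 = 8.367 N/C.

E ≈ 8.37 N/C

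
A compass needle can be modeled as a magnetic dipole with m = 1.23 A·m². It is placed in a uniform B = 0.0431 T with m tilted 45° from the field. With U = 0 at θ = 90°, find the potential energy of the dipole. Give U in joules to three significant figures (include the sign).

U ≈ -0.0375 J

U = −m·B = −mB cosθ.
U = −(1.23)(0.0431)·cos45° = -0.03749 J.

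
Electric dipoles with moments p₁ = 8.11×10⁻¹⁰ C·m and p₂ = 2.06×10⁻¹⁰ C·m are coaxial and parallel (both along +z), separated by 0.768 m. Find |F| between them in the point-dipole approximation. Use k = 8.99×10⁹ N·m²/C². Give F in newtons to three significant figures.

F ≈ 2.59×10⁻⁸ N

On-axis field of dipole 1 at distance r: E = 2kp₁/r³. Force on dipole 2 is F = p₂·dE/dr (gradient along axis).
dE/dr = −6kp₁/r⁴, so |F| = 6kp₁p₂/r⁴ (attractive for aligned moments).
F = 6(8.99×10⁹)(8.11×10⁻¹⁰)(2.06×10⁻¹⁰)/(0.768)⁴ = 2.590×10⁻⁸ N.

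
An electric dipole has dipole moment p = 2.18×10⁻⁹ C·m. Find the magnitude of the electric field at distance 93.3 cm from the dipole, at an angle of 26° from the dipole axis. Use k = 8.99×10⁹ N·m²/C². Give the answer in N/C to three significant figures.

E ≈ 44.6 N/C

At angle θ the dipole field magnitude is E = (kp/r³)·√(1 + 3cos²θ).
kp/r³ = (8.99×10⁹)(2.18×10⁻⁹) / (0.933)³ = 24.13 N/C.
√(1 + 3cos²26°) = √(1 + 3·0.8078) = √3.4235 ≈ 1.8503.
E ≈ 24.13 × 1.850 = 44.65 N/C.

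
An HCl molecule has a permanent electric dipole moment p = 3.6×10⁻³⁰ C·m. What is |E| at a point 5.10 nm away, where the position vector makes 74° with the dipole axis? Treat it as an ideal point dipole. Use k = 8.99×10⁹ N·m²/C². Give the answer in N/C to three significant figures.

At angle θ the dipole field magnitude is E = (kp/r³)·√(1 + 3cos²θ).
kp/r³ = (8.99×10⁹)(3.60×10⁻³⁰) / (5.10×10⁻⁹)³ = 2.440×10⁵ N/C.
√(1 + 3cos²74°) = √(1 + 3·0.0760) = √1.2279 ≈ 1.1081.
E ≈ 2.440×10⁵ × 1.108 = 2.704×10⁵ N/C.

E ≈ 2.70×10⁵ N/C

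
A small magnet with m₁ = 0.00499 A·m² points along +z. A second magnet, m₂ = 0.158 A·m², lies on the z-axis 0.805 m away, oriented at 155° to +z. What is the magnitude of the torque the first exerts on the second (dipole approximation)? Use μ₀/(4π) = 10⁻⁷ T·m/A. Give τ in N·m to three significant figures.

Dipole B is on the axis of dipole A, so B₁ there is axial: B₁ = (μ₀/4π)·2m₁/r³ along +z.
B₁ = 2(10⁻⁷)(0.00499)/(0.805)³ = 1.913×10⁻⁹ T.
τ = m₂ B₁ sinθ.
τ = (0.158)(1.913×10⁻⁹)·sin155° = 1.277×10⁻¹⁰ N·m.

τ ≈ 1.28×10⁻¹⁰ N·m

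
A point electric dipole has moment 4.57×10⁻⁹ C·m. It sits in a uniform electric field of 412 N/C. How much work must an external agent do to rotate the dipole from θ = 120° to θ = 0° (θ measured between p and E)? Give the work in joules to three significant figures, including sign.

W_ext = ΔU = U(θ₂) − U(θ₁) = −pE cosθ₂ − (−pE cosθ₁) = pE(cosθ₁ − cosθ₂).
W = (4.57×10⁻⁹)(412)·(cos120° − cos0°) = (1.883×10⁻⁶)·(-1.5000) = -2.824×10⁻⁶ J.

W ≈ -2.82×10⁻⁶ J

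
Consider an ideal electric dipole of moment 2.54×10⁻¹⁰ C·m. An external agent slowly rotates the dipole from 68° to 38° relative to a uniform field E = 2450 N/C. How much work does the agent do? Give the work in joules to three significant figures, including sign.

W_ext = ΔU = U(θ₂) − U(θ₁) = −pE cosθ₂ − (−pE cosθ₁) = pE(cosθ₁ − cosθ₂).
W = (2.54×10⁻¹⁰)(2450)·(cos68° − cos38°) = (6.223×10⁻⁷)·(-0.4134) = -2.573×10⁻⁷ J.

W ≈ -2.57×10⁻⁷ J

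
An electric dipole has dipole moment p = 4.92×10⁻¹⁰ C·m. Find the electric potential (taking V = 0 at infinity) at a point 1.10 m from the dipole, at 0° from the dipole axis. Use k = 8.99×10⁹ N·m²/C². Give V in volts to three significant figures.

V ≈ 3.66 V

The dipole potential is V = kp cosθ / r².
V = (8.99×10⁹)(4.92×10⁻¹⁰)·cos0° / (1.10)² = 3.655 V.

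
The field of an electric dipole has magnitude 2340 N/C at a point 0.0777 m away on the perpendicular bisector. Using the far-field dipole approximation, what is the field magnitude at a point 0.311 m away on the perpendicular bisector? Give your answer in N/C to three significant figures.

E ≈ 36.5 N/C

Dipole fields scale as 1/r³ in the far field; the geometry is the same at both points.
E₂ = E₁ · (r₁/r₂)³ = 2340 · (0.0777/0.311)³.
(r₁/r₂)³ = (0.2498)³ = 0.01559.
E₂ ≈ 36.49 N/C.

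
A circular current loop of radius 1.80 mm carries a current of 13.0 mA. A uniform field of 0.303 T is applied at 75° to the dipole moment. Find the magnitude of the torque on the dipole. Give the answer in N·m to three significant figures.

Magnetic moment m = IA = Iπa² = (0.0130)·π·(0.00180)² = 1.323×10⁻⁷ A·m².
Torque on a magnetic dipole: τ = mB sinθ.
τ = (1.323×10⁻⁷)(0.303)·sin75° = 3.872×10⁻⁸ N·m.

τ ≈ 3.87×10⁻⁸ N·m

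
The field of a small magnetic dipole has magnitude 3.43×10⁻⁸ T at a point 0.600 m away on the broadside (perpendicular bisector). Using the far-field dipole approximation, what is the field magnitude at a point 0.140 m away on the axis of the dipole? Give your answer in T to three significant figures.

B ≈ 5.40×10⁻⁶ T

Dipole fields scale as 1/r³ in the far field.
The axial field is twice the equatorial field at the same r, so the geometry factor is 2/1.
B₂ = B₁ · (2/1) · (r₁/r₂)³ = 3.43×10⁻⁸ · 2 · (0.600/0.140)³.
(r₁/r₂)³ = (4.286)³ = 78.72.
B₂ ≈ 5.400×10⁻⁶ T.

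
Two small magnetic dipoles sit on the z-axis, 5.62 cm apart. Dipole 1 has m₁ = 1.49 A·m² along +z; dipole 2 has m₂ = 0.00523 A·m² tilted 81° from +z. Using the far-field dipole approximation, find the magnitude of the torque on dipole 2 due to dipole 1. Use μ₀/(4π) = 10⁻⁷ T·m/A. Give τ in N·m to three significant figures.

τ ≈ 8.67×10⁻⁶ N·m

Dipole B is on the axis of dipole A, so B₁ there is axial: B₁ = (μ₀/4π)·2m₁/r³ along +z.
B₁ = 2(10⁻⁷)(1.49)/(0.0562)³ = 0.001679 T.
τ = m₂ B₁ sinθ.
τ = (0.00523)(0.001679)·sin81° = 8.672×10⁻⁶ N·m.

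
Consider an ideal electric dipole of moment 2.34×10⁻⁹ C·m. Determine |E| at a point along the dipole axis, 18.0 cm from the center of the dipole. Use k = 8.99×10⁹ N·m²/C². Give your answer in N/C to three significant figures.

E ≈ 7210 N/C

On the dipole axis E = 2kp/r³.
E = 2·(8.99×10⁹)(2.34×10⁻⁹) / (0.180)³ = 7214 N/C.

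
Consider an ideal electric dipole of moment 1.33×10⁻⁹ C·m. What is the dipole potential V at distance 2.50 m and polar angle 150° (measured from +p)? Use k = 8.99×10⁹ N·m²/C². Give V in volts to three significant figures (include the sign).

V ≈ -1.66 V

The dipole potential is V = kp cosθ / r².
V = (8.99×10⁹)(1.33×10⁻⁹)·cos150° / (2.50)² = -1.657 V.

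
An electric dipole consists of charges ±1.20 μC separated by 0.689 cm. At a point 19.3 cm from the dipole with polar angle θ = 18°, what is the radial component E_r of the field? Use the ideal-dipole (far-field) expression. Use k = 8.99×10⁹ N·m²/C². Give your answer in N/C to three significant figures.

E_r ≈ 1.97×10⁴ N/C

Dipole moment p = qd = (1.20×10⁻⁶ C)(0.00689 m) = 8.268×10⁻⁹ C·m.
For a dipole, E_r = (2kp cosθ)/r³.
kp/r³ = (8.99×10⁹)(8.268×10⁻⁹)/(0.193)³ = 1.034×10⁴ N/C.
E_r = 2·1.034×10⁴·cos18° = 1.967×10⁴ N/C.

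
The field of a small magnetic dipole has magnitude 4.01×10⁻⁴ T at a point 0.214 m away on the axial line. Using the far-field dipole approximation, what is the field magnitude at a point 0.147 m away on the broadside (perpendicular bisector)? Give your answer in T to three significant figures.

Dipole fields scale as 1/r³ in the far field.
The axial field is twice the equatorial field at the same r, so the geometry factor is 1/2.
B₂ = B₁ · (1/2) · (r₁/r₂)³ = 4.01×10⁻⁴ · 0.5 · (0.214/0.147)³.
(r₁/r₂)³ = (1.456)³ = 3.085.
B₂ ≈ 6.186×10⁻⁴ T.

B ≈ 6.19×10⁻⁴ T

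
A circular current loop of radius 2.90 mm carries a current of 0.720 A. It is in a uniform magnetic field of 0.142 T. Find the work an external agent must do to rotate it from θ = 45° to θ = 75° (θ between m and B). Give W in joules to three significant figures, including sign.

W ≈ 1.21×10⁻⁶ J

Magnetic moment m = IA = Iπa² = (0.720)·π·(0.00290)² = 1.902×10⁻⁵ A·m².
W_ext = ΔU = −mB cosθ₂ + mB cosθ₁ = mB(cosθ₁ − cosθ₂).
W = (1.902×10⁻⁵)(0.142)·(cos45° − cos75°) = (2.701×10⁻⁶)·(+0.4483) = 1.211×10⁻⁶ J.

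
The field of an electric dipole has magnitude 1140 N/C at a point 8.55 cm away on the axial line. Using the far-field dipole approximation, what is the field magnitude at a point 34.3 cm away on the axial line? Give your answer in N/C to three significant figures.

E ≈ 17.7 N/C

Dipole fields scale as 1/r³ in the far field; the geometry is the same at both points.
E₂ = E₁ · (r₁/r₂)³ = 1140 · (8.55/34.3)³.
(r₁/r₂)³ = (0.2493)³ = 0.01549.
E₂ ≈ 17.66 N/C.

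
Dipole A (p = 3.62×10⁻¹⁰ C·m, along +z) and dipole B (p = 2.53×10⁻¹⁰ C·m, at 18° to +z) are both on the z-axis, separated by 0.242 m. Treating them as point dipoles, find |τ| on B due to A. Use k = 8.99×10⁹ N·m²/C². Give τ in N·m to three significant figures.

τ ≈ 3.59×10⁻⁸ N·m

The second dipole sits on the axis of the first, so the field there is axial: E₁ = 2kp₁/r³ along +z.
E₁ = 2(8.99×10⁹)(3.62×10⁻¹⁰)/(0.242)³ = 459.3 N/C.
Torque on the second dipole: τ = p₂ E₁ sinθ.
τ = (2.53×10⁻¹⁰)(459.3)·sin18° = 3.591×10⁻⁸ N·m.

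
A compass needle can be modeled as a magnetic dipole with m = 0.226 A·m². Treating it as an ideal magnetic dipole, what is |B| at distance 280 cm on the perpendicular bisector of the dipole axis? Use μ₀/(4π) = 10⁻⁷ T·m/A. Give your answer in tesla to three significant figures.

B ≈ 1.03×10⁻⁹ T

In the equatorial plane B = (μ₀/4π)·m/r³ (half the axial value).
B = (10⁻⁷)·(0.226) / (2.80)³ = 1.030×10⁻⁹ T.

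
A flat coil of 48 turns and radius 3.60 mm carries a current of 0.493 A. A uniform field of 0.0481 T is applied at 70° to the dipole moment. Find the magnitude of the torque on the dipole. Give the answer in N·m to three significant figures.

τ ≈ 4.35×10⁻⁵ N·m

m = NIA = NIπa² = 48·(0.493)·π·(0.00360)² = 9.635×10⁻⁴ A·m².
Torque on a magnetic dipole: τ = mB sinθ.
τ = (9.635×10⁻⁴)(0.0481)·sin70° = 4.355×10⁻⁵ N·m.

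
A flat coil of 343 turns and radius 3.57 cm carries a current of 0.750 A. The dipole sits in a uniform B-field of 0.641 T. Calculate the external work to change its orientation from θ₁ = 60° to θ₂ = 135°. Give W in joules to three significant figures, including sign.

m = NIA = NIπa² = 343·(0.750)·π·(0.0357)² = 1.03 A·m².
W_ext = ΔU = −mB cosθ₂ + mB cosθ₁ = mB(cosθ₁ − cosθ₂).
W = (1.03)(0.641)·(cos60° − cos135°) = (0.6602)·(+1.2071) = 0.7970 J.

W ≈ 0.797 J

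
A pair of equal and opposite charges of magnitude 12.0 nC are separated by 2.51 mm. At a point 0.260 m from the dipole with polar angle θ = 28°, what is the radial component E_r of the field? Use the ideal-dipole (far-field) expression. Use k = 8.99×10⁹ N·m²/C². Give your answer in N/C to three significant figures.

Dipole moment p = qd = (1.20×10⁻⁸ C)(0.00251 m) = 3.012×10⁻¹¹ C·m.
For a dipole, E_r = (2kp cosθ)/r³.
kp/r³ = (8.99×10⁹)(3.012×10⁻¹¹)/(0.260)³ = 15.41 N/C.
E_r = 2·15.41·cos28° = 27.21 N/C.

E_r ≈ 27.2 N/C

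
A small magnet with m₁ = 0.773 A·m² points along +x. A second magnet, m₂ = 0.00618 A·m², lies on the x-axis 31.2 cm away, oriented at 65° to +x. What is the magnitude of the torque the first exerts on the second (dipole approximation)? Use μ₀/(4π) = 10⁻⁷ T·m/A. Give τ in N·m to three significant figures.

Dipole B is on the axis of dipole A, so B₁ there is axial: B₁ = (μ₀/4π)·2m₁/r³ along +x.
B₁ = 2(10⁻⁷)(0.773)/(0.312)³ = 5.090×10⁻⁶ T.
τ = m₂ B₁ sinθ.
τ = (0.00618)(5.090×10⁻⁶)·sin65° = 2.851×10⁻⁸ N·m.

τ ≈ 2.85×10⁻⁸ N·m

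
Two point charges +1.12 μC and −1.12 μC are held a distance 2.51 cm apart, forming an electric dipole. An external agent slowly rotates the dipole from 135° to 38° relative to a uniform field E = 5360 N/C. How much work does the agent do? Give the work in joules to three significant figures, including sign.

W ≈ -2.25×10⁻⁴ J

Dipole moment p = qd = (1.12×10⁻⁶ C)(0.0251 m) = 2.811×10⁻⁸ C·m.
W_ext = ΔU = U(θ₂) − U(θ₁) = −pE cosθ₂ − (−pE cosθ₁) = pE(cosθ₁ − cosθ₂).
W = (2.811×10⁻⁸)(5360)·(cos135° − cos38°) = (1.507×10⁻⁴)·(-1.4951) = -2.253×10⁻⁴ J.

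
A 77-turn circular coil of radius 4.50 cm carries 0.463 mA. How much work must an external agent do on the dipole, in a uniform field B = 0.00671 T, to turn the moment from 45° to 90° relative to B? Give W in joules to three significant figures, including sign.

m = NIA = NIπa² = 77·(4.63×10⁻⁴)·π·(0.0450)² = 2.268×10⁻⁴ A·m².
W_ext = ΔU = −mB cosθ₂ + mB cosθ₁ = mB(cosθ₁ − cosθ₂).
W = (2.268×10⁻⁴)(0.00671)·(cos45° − cos90°) = (1.522×10⁻⁶)·(+0.7071) = 1.076×10⁻⁶ J.

W ≈ 1.08×10⁻⁶ J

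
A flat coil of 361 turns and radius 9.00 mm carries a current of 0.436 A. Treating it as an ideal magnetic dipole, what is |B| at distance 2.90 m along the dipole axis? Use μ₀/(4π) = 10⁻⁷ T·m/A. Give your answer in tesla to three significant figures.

B ≈ 3.28×10⁻¹⁰ T

m = NIA = NIπa² = 361·(0.436)·π·(0.00900)² = 0.04005 A·m².
On axis B = (μ₀/4π)·2m/r³.
B = 2·(10⁻⁷)·(0.04005) / (2.90)³ = 3.284×10⁻¹⁰ T.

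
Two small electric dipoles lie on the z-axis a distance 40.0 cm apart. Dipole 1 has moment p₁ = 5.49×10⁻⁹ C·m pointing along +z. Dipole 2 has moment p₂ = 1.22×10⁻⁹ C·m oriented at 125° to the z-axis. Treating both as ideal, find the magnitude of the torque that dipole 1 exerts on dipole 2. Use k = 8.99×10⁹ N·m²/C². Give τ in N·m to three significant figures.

The second dipole sits on the axis of the first, so the field there is axial: E₁ = 2kp₁/r³ along +z.
E₁ = 2(8.99×10⁹)(5.49×10⁻⁹)/(0.400)³ = 1542 N/C.
Torque on the second dipole: τ = p₂ E₁ sinθ.
τ = (1.22×10⁻⁹)(1542)·sin125° = 1.541×10⁻⁶ N·m.

τ ≈ 1.54×10⁻⁶ N·m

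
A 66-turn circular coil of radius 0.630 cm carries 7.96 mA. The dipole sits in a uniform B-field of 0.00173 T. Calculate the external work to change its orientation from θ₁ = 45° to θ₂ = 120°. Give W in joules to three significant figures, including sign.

W ≈ 1.37×10⁻⁷ J

m = NIA = NIπa² = 66·(0.00796)·π·(0.00630)² = 6.551×10⁻⁵ A·m².
W_ext = ΔU = −mB cosθ₂ + mB cosθ₁ = mB(cosθ₁ − cosθ₂).
W = (6.551×10⁻⁵)(0.00173)·(cos45° − cos120°) = (1.133×10⁻⁷)·(+1.2071) = 1.368×10⁻⁷ J.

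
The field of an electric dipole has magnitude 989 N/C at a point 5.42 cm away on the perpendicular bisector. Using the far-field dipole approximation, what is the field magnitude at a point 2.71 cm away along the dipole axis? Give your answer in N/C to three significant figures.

E ≈ 1.58×10⁴ N/C

Dipole fields scale as 1/r³ in the far field.
The axial field is twice the equatorial field at the same r, so the geometry factor is 2/1.
E₂ = E₁ · (2/1) · (r₁/r₂)³ = 989 · 2 · (5.42/2.71)³.
(r₁/r₂)³ = (2)³ = 8.
E₂ ≈ 1.582×10⁴ N/C.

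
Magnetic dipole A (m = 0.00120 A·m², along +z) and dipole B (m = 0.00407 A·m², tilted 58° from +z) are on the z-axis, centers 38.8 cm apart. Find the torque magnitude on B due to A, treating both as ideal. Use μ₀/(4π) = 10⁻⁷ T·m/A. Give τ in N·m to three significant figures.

τ ≈ 1.42×10⁻¹¹ N·m

Dipole B is on the axis of dipole A, so B₁ there is axial: B₁ = (μ₀/4π)·2m₁/r³ along +z.
B₁ = 2(10⁻⁷)(0.00120)/(0.388)³ = 4.109×10⁻⁹ T.
τ = m₂ B₁ sinθ.
τ = (0.00407)(4.109×10⁻⁹)·sin58° = 1.418×10⁻¹¹ N·m.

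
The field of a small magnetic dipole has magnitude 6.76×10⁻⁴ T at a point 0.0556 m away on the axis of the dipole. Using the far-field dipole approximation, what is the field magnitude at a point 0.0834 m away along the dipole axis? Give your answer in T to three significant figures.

B ≈ 2.00×10⁻⁴ T

Dipole fields scale as 1/r³ in the far field; the geometry is the same at both points.
B₂ = B₁ · (r₁/r₂)³ = 6.76×10⁻⁴ · (0.0556/0.0834)³.
(r₁/r₂)³ = (0.6667)³ = 0.2963.
B₂ ≈ 2.003×10⁻⁴ T.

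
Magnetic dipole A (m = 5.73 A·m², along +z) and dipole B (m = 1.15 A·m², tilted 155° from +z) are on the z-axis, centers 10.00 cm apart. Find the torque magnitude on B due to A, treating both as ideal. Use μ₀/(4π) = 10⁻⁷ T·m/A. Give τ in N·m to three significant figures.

Dipole B is on the axis of dipole A, so B₁ there is axial: B₁ = (μ₀/4π)·2m₁/r³ along +z.
B₁ = 2(10⁻⁷)(5.73)/(0.100)³ = 0.001146 T.
τ = m₂ B₁ sinθ.
τ = (1.15)(0.001146)·sin155° = 5.570×10⁻⁴ N·m.

τ ≈ 5.57×10⁻⁴ N·m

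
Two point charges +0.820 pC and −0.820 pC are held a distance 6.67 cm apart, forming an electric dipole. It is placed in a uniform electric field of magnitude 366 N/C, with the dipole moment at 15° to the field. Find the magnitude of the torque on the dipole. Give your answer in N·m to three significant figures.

τ ≈ 5.18×10⁻¹² N·m

Dipole moment p = qd = (8.20×10⁻¹³ C)(0.0667 m) = 5.469×10⁻¹⁴ C·m.
Torque on an electric dipole: τ = pE sinθ.
τ = (5.469×10⁻¹⁴)(366)·sin15° = 5.181×10⁻¹² N·m.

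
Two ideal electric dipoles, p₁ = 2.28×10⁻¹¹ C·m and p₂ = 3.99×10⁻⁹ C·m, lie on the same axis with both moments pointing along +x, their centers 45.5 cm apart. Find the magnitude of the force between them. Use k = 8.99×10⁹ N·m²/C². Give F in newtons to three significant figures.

On-axis field of dipole 1 at distance r: E = 2kp₁/r³. Force on dipole 2 is F = p₂·dE/dr (gradient along axis).
dE/dr = −6kp₁/r⁴, so |F| = 6kp₁p₂/r⁴ (attractive for aligned moments).
F = 6(8.99×10⁹)(2.28×10⁻¹¹)(3.99×10⁻⁹)/(0.455)⁴ = 1.145×10⁻⁷ N.

F ≈ 1.14×10⁻⁷ N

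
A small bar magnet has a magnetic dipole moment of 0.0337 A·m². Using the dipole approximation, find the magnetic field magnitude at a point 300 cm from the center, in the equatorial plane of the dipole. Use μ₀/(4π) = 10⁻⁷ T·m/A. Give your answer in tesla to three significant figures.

B ≈ 1.25×10⁻¹⁰ T

In the equatorial plane B = (μ₀/4π)·m/r³ (half the axial value).
B = (10⁻⁷)·(0.0337) / (3.00)³ = 1.248×10⁻¹⁰ T.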